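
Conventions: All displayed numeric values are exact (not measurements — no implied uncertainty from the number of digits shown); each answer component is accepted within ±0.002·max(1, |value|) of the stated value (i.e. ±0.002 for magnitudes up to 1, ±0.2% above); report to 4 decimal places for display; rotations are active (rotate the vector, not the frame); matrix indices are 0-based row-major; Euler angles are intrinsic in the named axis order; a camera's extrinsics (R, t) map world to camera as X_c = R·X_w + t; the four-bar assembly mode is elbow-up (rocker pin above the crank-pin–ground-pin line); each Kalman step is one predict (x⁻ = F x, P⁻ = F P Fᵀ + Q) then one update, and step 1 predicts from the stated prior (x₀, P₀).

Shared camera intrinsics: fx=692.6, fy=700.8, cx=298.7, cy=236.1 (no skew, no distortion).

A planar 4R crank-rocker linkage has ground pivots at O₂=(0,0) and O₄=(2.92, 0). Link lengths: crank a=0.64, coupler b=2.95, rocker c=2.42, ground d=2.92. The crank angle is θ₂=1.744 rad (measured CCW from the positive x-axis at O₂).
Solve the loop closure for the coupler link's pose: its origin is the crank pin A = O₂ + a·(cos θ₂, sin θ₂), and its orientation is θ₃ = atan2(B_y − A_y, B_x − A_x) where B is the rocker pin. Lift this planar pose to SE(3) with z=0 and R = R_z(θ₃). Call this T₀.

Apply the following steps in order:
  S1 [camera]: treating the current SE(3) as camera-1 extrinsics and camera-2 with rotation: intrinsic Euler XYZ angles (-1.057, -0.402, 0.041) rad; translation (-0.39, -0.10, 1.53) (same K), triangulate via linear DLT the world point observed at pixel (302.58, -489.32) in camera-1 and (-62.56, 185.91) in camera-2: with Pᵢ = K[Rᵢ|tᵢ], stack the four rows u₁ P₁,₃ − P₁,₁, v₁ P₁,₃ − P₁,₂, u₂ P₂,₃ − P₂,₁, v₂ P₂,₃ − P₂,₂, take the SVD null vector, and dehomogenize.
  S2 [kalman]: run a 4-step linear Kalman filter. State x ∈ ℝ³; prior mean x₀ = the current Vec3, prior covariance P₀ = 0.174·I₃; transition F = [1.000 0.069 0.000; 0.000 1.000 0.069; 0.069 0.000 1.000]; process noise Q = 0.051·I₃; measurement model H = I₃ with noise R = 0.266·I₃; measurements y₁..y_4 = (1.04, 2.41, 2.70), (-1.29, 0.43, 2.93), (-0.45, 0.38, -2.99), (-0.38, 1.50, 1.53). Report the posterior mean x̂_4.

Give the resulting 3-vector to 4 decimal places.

result = (-0.4441, 0.8509, 0.7587)

source (fourbar_fk): coupler pose = R=[0.8154 -0.5788 0.0000; 0.5788 0.8154 0.0000; 0.0000 0.0000 1.0000], t=(-0.1103, 0.6304, 0.0000)
after S1 (triangulate): (-1.0291, -1.6526, 1.2683)
after S2 (kf_track): (-0.4441, 0.8509, 0.7587)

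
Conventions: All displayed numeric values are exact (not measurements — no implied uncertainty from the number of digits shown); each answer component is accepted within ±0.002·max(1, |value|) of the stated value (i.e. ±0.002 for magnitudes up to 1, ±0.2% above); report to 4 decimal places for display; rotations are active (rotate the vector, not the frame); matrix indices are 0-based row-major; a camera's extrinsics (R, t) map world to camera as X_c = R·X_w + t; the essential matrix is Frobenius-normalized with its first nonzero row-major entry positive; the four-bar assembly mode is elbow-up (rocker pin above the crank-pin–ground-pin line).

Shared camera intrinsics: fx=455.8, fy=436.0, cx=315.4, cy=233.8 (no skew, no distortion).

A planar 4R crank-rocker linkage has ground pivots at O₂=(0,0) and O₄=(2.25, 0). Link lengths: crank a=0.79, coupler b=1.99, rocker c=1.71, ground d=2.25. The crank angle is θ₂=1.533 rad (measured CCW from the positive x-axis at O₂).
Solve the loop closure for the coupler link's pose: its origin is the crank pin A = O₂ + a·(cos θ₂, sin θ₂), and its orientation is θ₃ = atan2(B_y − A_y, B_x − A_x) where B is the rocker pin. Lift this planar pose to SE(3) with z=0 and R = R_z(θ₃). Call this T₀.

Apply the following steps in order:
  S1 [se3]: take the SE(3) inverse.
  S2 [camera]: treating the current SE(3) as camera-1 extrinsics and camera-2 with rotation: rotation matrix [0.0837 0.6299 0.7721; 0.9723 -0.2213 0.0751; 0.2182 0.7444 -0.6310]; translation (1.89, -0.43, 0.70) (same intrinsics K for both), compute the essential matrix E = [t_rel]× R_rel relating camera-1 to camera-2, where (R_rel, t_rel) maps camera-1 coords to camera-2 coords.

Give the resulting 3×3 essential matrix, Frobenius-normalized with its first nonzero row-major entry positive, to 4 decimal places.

source (fourbar_fk): coupler pose = R=[0.9003 -0.4352 0.0000; 0.4352 0.9003 0.0000; 0.0000 0.0000 1.0000], t=(0.0299, 0.7894, 0.0000)
after S1 (invert_se3): R=[0.9003 0.4352 0.0000; -0.4352 0.9003 0.0000; 0.0000 0.0000 1.0000], t=(-0.3704, -0.6978, 0.0000)
after S2 (essential): [0.3329 -0.1207 -0.0677; 0.2014 0.1751 -0.6382; -0.5251 0.3008 -0.1588]

matrix = [0.3329 -0.1207 -0.0677; 0.2014 0.1751 -0.6382; -0.5251 0.3008 -0.1588]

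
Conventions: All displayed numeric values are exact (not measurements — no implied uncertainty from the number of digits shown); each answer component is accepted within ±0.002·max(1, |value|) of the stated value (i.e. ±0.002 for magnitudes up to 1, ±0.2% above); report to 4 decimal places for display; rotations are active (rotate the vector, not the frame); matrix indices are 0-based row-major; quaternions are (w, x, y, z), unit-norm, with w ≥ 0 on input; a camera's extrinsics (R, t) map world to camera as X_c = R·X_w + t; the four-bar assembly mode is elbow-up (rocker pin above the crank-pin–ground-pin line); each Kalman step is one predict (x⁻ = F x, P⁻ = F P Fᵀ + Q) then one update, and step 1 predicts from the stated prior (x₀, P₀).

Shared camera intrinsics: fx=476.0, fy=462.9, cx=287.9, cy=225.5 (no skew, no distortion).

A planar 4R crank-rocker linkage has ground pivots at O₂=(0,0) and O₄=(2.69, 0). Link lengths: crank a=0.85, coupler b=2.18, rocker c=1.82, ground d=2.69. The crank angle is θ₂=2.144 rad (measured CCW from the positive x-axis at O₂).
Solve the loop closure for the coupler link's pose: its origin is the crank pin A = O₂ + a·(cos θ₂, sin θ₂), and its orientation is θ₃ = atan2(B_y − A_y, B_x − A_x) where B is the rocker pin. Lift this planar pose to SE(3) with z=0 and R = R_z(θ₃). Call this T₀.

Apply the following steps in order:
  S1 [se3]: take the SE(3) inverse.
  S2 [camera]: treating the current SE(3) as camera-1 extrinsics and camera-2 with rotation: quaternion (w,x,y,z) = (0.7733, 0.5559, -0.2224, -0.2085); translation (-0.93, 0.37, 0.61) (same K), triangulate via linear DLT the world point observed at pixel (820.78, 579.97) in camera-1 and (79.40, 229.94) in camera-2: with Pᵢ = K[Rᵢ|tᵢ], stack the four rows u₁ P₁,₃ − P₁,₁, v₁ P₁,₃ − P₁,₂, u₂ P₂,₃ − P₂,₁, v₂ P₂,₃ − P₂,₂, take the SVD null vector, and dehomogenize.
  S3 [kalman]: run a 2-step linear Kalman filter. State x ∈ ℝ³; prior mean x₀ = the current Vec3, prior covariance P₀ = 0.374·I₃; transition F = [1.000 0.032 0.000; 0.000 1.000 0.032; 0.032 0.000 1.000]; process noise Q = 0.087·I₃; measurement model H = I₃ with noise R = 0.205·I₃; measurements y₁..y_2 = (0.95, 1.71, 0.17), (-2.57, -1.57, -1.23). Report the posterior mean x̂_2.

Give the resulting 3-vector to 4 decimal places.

result = (-1.0050, -0.0400, -0.4872)

source (fourbar_fk): coupler pose = R=[0.9412 -0.3378 0.0000; 0.3378 0.9412 0.0000; 0.0000 0.0000 1.0000], t=(-0.4610, 0.7141, 0.0000)
after S1 (invert_se3): R=[0.9412 0.3378 0.0000; -0.3378 0.9412 0.0000; 0.0000 0.0000 1.0000], t=(0.1926, -0.8279, 0.0000)
after S2 (triangulate): (0.2658, 1.7188, 0.9142)
after S3 (kf_track): (-1.0050, -0.0400, -0.4872)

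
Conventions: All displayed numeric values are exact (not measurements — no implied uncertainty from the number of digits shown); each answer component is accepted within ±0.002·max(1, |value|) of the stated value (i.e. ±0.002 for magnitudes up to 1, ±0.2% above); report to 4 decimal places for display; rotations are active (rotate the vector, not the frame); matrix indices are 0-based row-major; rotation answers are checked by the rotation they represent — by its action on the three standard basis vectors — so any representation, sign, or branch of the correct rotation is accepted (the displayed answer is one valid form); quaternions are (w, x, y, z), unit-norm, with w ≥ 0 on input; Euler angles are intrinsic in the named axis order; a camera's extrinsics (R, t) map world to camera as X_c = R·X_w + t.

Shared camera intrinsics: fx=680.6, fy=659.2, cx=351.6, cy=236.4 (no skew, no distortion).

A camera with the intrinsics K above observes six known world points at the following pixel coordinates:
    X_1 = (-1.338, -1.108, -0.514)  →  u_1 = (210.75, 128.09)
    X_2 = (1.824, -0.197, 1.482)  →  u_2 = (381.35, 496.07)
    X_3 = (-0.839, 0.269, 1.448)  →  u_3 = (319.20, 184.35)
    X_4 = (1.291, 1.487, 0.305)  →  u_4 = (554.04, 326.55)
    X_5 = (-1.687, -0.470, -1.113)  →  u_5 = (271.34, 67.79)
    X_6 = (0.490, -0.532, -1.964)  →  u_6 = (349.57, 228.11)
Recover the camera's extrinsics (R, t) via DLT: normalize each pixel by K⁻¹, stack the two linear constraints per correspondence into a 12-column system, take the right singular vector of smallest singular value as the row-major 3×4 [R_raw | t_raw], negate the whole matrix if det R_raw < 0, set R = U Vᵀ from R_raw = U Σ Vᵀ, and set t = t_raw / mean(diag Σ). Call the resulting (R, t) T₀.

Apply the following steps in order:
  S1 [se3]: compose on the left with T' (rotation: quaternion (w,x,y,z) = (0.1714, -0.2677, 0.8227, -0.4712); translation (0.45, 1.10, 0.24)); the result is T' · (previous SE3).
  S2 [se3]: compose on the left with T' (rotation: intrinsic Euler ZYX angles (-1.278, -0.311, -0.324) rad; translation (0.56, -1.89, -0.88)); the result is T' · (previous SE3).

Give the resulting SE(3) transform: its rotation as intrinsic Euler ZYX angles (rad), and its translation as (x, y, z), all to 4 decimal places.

rotation (euler_zyx) = (-3.1273, 1.2380, 2.4429), translation = (-2.0686, -7.0277, -1.3245)

source (pnp_recover): camera pose = R=[0.3386 0.9298 -0.1445; 0.9001 -0.2753 0.3378; 0.2743 -0.2444 -0.9301], t=(0.0200, -0.0300, 6.3297)
after S1 (compose_se3): R=[-0.3747 -0.7956 -0.4759; -0.0201 -0.5063 0.8621; -0.9269 0.3326 0.1738], t=(3.8247, -3.2515, -2.8813)
after S2 (compose_se3): R=[-0.3267 -0.6188 0.7144; -0.0047 0.7569 0.6535; -0.9451 0.2101 -0.2501], t=(-2.0686, -7.0277, -1.3245)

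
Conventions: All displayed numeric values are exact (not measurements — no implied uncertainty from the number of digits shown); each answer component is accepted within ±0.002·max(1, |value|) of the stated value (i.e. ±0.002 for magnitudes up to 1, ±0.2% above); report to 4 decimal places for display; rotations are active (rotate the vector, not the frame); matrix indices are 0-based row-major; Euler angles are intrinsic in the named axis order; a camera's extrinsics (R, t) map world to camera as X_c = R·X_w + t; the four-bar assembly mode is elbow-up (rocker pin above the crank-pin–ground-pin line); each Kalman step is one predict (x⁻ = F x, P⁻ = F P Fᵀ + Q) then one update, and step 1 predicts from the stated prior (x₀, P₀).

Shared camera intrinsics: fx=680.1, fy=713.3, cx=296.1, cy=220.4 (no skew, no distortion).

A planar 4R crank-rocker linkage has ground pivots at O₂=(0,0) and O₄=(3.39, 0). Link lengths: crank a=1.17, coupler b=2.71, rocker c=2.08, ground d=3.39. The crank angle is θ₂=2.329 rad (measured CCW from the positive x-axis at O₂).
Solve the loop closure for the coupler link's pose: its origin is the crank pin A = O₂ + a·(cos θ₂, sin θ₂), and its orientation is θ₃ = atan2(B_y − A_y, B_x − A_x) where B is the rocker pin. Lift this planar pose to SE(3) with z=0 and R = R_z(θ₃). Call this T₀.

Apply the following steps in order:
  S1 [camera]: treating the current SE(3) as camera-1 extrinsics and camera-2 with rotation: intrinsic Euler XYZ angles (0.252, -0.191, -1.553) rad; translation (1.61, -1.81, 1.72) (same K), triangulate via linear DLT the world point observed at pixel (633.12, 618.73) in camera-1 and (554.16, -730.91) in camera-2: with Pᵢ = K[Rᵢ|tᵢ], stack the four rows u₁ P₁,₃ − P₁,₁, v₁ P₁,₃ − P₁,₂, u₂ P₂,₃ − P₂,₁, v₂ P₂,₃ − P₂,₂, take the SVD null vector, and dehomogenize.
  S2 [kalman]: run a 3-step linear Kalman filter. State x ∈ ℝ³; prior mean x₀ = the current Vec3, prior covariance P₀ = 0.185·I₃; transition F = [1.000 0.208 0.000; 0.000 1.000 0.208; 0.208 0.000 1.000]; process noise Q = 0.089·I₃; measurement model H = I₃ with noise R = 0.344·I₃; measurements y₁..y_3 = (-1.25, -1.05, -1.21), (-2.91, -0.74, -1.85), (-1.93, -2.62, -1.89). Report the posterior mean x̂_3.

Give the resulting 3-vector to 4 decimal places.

source (fourbar_fk): coupler pose = R=[0.9793 -0.2022 0.0000; 0.2022 0.9793 0.0000; 0.0000 0.0000 1.0000], t=(-0.8045, 0.8495, 0.0000)
after S1 (triangulate): (1.5415, -0.3037, 1.5469)
after S2 (kf_track): (-1.7891, -1.7185, -1.4221)

result = (-1.7891, -1.7185, -1.4221)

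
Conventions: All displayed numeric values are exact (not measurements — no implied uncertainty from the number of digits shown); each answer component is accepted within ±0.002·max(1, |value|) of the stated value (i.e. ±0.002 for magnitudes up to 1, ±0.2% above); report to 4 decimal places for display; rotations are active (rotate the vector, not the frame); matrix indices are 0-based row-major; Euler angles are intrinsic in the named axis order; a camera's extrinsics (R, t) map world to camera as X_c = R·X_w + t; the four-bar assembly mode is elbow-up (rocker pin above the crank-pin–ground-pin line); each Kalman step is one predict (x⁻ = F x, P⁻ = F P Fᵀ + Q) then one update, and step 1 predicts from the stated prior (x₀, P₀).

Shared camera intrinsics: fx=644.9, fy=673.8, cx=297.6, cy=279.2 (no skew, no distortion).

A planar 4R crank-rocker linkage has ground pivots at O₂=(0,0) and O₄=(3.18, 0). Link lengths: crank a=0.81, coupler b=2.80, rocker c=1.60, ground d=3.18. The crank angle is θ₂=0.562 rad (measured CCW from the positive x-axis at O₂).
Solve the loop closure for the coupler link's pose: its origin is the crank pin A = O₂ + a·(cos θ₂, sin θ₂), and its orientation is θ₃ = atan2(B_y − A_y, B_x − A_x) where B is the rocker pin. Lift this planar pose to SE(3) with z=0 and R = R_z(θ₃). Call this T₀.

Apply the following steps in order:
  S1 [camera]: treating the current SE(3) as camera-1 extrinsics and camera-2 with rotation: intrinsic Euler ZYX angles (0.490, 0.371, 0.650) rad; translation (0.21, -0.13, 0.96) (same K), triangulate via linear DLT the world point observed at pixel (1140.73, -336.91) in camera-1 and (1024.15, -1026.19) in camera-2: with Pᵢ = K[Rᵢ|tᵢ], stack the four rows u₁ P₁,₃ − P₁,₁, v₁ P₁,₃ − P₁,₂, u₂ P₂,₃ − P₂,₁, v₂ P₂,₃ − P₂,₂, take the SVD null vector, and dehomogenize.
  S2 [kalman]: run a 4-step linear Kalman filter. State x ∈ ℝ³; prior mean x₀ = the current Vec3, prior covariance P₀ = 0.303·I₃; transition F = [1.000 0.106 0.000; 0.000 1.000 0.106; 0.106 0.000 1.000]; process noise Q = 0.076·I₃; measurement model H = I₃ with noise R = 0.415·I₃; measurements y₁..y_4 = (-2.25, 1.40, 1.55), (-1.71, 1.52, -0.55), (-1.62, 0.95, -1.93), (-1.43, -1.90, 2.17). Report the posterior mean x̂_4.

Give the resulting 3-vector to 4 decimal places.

source (fourbar_fk): coupler pose = R=[0.9089 -0.4170 0.0000; 0.4170 0.9089 0.0000; 0.0000 0.0000 1.0000], t=(0.6854, 0.4316, 0.0000)
after S1 (triangulate): (-0.0171, -1.4467, 0.9738)
after S2 (kf_track): (-1.3974, -0.1962, 0.2880)

result = (-1.3974, -0.1962, 0.2880)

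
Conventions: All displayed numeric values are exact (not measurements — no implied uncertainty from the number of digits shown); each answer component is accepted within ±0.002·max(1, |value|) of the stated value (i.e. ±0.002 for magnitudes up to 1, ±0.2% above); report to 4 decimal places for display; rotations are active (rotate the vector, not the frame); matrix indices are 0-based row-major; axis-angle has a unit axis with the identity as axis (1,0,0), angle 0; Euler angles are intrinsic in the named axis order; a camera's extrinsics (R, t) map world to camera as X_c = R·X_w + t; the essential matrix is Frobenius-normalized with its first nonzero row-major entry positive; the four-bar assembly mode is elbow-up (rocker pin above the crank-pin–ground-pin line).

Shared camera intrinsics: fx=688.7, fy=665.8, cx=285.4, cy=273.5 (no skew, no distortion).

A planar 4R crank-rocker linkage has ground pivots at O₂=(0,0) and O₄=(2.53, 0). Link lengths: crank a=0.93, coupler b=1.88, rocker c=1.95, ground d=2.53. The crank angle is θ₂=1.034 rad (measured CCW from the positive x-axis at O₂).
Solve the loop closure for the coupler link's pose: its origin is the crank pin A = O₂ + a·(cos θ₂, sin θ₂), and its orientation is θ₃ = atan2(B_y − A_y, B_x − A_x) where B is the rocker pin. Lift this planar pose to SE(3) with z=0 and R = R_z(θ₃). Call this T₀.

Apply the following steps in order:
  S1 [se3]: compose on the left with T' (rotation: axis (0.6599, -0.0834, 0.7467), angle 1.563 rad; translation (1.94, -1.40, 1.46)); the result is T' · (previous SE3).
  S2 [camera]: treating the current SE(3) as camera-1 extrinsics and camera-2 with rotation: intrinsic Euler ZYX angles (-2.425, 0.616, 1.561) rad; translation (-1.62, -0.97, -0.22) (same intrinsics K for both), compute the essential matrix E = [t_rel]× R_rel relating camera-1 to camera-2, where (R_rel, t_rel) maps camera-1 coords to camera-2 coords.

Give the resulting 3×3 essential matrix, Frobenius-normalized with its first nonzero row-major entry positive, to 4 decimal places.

matrix = [0.2968 0.5834 0.2376; 0.1232 0.1426 -0.1619; 0.2090 0.1054 -0.6313]

source (fourbar_fk): coupler pose = R=[0.8181 -0.5751 0.0000; 0.5751 0.8181 0.0000; 0.0000 0.0000 1.0000], t=(0.4756, 0.7992, 0.0000)
after S1 (compose_se3): R=[-0.1010 -0.9085 0.4055; 0.5746 -0.3860 -0.7217; 0.8122 0.1602 0.5610], t=(1.5088, -1.0591, 2.2102)
after S2 (essential): [0.2968 0.5834 0.2376; 0.1232 0.1426 -0.1619; 0.2090 0.1054 -0.6313]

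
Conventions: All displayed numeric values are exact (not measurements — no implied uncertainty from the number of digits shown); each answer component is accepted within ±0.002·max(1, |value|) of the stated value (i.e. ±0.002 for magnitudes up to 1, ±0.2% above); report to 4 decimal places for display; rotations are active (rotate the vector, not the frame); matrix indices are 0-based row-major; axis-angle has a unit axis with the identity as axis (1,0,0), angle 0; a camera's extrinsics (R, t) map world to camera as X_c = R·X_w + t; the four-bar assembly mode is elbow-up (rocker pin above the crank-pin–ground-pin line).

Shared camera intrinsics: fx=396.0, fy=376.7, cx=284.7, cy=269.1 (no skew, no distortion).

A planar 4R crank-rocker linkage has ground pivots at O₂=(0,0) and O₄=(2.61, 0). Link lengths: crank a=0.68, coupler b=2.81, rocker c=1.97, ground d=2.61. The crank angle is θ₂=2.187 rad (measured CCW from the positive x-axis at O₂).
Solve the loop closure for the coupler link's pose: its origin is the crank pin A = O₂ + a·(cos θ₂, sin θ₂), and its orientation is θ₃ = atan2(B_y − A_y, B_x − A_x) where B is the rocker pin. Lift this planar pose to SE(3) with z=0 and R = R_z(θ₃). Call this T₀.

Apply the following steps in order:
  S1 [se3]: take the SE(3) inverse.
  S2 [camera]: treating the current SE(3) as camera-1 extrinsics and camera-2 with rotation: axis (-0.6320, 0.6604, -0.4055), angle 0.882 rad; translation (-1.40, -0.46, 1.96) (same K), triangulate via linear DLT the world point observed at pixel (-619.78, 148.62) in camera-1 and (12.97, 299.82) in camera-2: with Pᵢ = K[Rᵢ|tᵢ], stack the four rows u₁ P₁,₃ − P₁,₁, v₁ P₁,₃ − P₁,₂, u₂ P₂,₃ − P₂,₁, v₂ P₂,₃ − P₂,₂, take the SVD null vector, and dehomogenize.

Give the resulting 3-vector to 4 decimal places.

result = (-1.8378, -0.5135, 0.7792)

source (fourbar_fk): coupler pose = R=[0.8787 -0.4774 0.0000; 0.4774 0.8787 0.0000; 0.0000 0.0000 1.0000], t=(-0.3930, 0.5549, 0.0000)
after S1 (invert_se3): R=[0.8787 0.4774 0.0000; -0.4774 0.8787 0.0000; 0.0000 0.0000 1.0000], t=(0.0804, -0.6752, 0.0000)
after S2 (triangulate): (-1.8378, -0.5135, 0.7792)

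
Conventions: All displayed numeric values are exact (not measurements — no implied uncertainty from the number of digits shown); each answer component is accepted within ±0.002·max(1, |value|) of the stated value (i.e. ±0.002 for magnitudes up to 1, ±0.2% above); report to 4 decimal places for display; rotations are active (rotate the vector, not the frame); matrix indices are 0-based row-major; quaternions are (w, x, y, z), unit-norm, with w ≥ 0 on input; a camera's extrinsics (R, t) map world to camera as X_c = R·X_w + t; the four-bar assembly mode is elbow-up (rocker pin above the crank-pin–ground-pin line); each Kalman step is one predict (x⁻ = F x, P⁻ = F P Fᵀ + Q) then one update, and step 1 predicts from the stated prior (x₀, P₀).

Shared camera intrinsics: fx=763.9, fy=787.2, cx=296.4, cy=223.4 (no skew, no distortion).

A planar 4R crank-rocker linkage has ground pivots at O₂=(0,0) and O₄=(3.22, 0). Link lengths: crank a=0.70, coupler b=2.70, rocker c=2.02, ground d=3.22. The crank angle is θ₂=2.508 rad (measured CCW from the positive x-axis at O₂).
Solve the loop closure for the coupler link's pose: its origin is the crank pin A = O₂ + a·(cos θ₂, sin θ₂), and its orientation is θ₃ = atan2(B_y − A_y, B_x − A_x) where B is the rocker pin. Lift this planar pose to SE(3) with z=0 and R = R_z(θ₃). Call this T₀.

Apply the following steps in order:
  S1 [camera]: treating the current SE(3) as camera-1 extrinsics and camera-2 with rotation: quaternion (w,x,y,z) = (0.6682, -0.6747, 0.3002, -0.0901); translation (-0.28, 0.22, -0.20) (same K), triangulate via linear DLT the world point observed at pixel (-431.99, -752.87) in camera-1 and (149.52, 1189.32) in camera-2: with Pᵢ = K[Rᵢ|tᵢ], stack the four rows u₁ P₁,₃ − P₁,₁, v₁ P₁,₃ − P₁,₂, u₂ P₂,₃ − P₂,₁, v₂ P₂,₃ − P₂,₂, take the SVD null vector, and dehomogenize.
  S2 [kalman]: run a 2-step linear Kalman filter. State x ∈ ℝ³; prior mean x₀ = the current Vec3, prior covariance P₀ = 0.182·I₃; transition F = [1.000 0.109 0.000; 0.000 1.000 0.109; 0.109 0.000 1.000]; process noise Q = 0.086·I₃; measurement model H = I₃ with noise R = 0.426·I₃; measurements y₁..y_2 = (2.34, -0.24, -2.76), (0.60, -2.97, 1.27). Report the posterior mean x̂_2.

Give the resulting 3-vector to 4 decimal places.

source (fourbar_fk): coupler pose = R=[0.9113 -0.4117 0.0000; 0.4117 0.9113 0.0000; 0.0000 0.0000 1.0000], t=(-0.5641, 0.4144, 0.0000)
after S1 (triangulate): (-1.3478, -1.5143, 1.2260)
after S2 (kf_track): (0.1076, -1.6619, 0.2373)

result = (0.1076, -1.6619, 0.2373)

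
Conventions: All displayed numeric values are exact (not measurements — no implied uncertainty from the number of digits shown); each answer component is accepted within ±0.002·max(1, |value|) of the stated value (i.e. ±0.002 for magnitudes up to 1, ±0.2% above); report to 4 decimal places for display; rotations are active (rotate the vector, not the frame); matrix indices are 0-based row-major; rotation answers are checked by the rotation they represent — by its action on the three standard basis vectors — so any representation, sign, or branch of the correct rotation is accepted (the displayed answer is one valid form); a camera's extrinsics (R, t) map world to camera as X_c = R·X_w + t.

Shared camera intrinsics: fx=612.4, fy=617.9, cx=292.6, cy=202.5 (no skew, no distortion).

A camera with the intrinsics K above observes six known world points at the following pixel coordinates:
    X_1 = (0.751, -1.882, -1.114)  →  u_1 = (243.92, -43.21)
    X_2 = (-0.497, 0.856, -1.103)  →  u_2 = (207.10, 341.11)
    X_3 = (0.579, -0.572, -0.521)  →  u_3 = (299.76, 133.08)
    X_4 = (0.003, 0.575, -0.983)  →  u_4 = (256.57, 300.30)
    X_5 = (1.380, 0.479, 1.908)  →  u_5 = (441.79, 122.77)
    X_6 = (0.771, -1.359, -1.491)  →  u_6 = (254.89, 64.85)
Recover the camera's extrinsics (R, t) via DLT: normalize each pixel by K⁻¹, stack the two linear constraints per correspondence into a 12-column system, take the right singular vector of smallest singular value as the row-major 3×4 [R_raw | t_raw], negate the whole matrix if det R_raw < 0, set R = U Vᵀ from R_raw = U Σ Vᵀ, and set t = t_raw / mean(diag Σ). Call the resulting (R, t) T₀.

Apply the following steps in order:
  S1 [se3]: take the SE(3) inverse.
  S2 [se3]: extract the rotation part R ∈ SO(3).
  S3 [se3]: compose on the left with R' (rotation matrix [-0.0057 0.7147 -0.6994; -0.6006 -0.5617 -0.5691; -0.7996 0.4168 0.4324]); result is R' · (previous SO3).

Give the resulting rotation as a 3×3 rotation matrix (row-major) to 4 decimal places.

source (pnp_recover): camera pose = R=[0.9338 0.2674 0.2379; -0.1251 0.8665 -0.4832; -0.3354 0.4214 0.8426], t=(-0.2100, -0.2001, 5.4698)
after S1 (invert_se3): R=[0.9338 -0.1251 -0.3354; 0.2674 0.8665 0.4214; 0.2379 -0.4832 0.8426], t=(2.0054, -2.0755, -4.6555)
after S2 (rot_of_se3): [0.9338 -0.1251 -0.3354; 0.2674 0.8665 0.4214; 0.2379 -0.4832 0.8426]
after S3 (compose_so3): [0.0194 0.9580 -0.2862; -0.8464 -0.1367 -0.5148; -0.5323 0.2522 0.8081]

rotation (matrix) = ((0.0194, 0.9580, -0.2862), (-0.8464, -0.1367, -0.5148), (-0.5323, 0.2522, 0.8081))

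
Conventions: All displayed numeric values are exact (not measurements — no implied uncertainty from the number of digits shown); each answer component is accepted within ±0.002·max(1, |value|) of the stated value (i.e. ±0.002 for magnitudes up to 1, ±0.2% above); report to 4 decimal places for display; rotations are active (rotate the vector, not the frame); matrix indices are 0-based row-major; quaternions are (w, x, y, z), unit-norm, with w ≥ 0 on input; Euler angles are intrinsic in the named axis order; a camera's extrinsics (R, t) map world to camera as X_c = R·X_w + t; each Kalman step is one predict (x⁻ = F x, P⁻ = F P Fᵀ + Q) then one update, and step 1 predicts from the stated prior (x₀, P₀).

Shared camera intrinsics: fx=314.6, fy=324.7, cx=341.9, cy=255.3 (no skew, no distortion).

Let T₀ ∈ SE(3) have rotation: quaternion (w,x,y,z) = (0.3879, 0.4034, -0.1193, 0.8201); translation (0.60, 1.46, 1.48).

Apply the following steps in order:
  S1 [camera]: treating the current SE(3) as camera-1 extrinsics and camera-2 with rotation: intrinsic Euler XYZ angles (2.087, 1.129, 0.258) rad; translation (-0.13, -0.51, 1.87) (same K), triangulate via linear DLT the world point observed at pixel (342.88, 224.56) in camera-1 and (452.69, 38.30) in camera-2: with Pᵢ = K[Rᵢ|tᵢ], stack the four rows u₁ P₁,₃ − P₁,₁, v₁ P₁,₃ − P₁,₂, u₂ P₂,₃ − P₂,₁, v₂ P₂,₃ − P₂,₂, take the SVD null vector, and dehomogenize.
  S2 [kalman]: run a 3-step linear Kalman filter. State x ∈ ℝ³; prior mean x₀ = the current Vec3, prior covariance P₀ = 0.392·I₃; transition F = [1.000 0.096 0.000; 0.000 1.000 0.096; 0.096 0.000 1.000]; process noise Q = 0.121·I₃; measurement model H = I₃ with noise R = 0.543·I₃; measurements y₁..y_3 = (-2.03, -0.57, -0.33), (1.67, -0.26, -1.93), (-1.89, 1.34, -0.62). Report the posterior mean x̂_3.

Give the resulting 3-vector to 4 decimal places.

result = (-0.5919, 0.6135, -0.5780)

after S1 (triangulate): (0.2943, 1.7471, 1.4030)
after S2 (kf_track): (-0.5919, 0.6135, -0.5780)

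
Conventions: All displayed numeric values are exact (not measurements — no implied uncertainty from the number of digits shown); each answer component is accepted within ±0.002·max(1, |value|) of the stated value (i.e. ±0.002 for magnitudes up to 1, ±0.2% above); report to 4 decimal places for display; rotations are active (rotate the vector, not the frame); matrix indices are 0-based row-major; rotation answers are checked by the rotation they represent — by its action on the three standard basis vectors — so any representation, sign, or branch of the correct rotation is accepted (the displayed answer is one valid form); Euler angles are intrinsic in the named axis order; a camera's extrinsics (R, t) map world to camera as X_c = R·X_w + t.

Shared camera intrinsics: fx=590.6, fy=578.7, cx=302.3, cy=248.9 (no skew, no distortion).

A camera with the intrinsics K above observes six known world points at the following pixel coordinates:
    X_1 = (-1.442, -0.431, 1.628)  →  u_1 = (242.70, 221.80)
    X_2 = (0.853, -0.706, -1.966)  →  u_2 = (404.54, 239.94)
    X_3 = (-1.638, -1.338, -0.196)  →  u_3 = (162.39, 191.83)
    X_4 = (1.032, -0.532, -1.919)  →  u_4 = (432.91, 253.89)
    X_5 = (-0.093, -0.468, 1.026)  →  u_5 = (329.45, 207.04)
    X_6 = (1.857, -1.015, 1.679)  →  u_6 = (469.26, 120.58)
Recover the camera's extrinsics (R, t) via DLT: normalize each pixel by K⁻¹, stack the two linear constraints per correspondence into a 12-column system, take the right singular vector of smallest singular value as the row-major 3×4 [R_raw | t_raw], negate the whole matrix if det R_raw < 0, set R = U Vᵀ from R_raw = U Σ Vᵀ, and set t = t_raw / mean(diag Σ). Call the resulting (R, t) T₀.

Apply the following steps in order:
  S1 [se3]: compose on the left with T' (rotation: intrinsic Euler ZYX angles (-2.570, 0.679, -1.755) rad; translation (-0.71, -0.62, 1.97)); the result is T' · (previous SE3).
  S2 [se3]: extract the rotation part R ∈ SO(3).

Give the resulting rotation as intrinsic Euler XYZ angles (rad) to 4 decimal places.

rotation (euler_xyz) = (1.5596, 0.3846, -2.7278)

source (pnp_recover): camera pose = R=[0.9521 0.2729 0.1381; -0.2217 0.9270 -0.3026; -0.2106 0.2575 0.9430], t=(0.4199, 0.1800, 6.6498)
after S1 (compose_se3): R=[-0.8487 0.3727 0.3752; -0.3480 0.1406 -0.9269; -0.3983 -0.9172 0.0103], t=(3.2706, -5.7932, 0.6207)
after S2 (rot_of_se3): [-0.8487 0.3727 0.3752; -0.3480 0.1406 -0.9269; -0.3983 -0.9172 0.0103]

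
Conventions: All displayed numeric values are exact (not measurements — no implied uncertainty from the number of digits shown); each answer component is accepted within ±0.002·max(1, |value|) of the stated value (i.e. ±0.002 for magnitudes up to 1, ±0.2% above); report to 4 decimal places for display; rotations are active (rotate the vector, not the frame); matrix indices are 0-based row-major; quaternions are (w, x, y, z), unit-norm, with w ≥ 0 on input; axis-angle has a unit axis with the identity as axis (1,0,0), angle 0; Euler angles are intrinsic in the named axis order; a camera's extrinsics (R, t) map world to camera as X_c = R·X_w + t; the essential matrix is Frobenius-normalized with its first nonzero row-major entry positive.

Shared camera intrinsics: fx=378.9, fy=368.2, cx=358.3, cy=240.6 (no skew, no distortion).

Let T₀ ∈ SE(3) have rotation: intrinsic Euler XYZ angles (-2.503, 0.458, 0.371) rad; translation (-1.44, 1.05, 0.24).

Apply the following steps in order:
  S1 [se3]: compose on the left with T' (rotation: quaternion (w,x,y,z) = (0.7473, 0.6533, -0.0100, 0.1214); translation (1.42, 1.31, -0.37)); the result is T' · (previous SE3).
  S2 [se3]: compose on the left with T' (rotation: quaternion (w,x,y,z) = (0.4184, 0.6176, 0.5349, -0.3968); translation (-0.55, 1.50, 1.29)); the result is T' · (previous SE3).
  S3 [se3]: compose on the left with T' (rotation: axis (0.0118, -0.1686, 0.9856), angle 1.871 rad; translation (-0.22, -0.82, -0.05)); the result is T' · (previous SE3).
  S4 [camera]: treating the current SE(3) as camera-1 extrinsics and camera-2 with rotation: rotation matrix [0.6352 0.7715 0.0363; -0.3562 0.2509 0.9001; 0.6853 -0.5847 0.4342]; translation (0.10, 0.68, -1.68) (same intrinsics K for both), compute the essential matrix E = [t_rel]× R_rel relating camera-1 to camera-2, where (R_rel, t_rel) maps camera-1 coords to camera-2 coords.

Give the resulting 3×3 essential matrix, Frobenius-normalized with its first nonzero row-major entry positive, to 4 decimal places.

matrix = [0.1274 0.2027 -0.5545; 0.0660 0.1343 -0.3360; 0.5110 -0.4837 -0.0684]

after S1 (compose_se3): R=[0.9320 -0.2869 0.2216; -0.0344 0.5386 0.8419; -0.3609 -0.7922 0.4921], t=(-0.1470, 0.9555, 0.4378)
after S2 (compose_se3): R=[0.0864 0.5359 0.8398; 0.6486 0.6096 -0.4557; -0.7562 0.5841 -0.2949], t=(0.3633, 0.9654, 1.3694)
after S3 (compose_se3): R=[-0.5275 -0.8192 0.2252; 0.0846 0.2131 0.9734; -0.8453 0.5325 -0.0431], t=(-1.4387, -1.0390, 1.1357)
after S4 (essential): [0.1274 0.2027 -0.5545; 0.0660 0.1343 -0.3360; 0.5110 -0.4837 -0.0684]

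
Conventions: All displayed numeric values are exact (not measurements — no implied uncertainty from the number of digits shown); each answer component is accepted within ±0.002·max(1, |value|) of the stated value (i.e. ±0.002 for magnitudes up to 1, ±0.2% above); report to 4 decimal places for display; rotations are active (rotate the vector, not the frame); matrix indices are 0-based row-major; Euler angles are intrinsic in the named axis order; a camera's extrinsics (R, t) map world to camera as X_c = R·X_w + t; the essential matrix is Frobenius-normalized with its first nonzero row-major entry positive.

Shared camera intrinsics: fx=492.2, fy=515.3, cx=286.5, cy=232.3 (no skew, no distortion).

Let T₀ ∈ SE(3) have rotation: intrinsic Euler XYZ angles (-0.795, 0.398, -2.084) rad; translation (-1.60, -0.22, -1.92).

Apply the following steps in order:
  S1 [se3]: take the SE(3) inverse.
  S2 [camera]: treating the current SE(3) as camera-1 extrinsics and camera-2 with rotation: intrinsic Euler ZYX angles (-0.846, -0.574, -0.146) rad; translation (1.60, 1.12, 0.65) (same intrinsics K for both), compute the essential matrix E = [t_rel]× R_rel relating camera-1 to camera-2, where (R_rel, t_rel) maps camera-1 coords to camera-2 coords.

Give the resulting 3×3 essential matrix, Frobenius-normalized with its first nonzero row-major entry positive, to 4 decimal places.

matrix = [0.3479 -0.2459 0.4713; 0.3113 -0.1623 -0.5245; 0.3772 -0.2331 -0.0382]

after S1 (invert_se3): R=[-0.4526 -0.4742 0.7552; 0.8031 -0.5849 0.1140; 0.3876 0.6581 0.6455], t=(0.6214, 1.3752, 2.0043)
after S2 (essential): [0.3479 -0.2459 0.4713; 0.3113 -0.1623 -0.5245; 0.3772 -0.2331 -0.0382]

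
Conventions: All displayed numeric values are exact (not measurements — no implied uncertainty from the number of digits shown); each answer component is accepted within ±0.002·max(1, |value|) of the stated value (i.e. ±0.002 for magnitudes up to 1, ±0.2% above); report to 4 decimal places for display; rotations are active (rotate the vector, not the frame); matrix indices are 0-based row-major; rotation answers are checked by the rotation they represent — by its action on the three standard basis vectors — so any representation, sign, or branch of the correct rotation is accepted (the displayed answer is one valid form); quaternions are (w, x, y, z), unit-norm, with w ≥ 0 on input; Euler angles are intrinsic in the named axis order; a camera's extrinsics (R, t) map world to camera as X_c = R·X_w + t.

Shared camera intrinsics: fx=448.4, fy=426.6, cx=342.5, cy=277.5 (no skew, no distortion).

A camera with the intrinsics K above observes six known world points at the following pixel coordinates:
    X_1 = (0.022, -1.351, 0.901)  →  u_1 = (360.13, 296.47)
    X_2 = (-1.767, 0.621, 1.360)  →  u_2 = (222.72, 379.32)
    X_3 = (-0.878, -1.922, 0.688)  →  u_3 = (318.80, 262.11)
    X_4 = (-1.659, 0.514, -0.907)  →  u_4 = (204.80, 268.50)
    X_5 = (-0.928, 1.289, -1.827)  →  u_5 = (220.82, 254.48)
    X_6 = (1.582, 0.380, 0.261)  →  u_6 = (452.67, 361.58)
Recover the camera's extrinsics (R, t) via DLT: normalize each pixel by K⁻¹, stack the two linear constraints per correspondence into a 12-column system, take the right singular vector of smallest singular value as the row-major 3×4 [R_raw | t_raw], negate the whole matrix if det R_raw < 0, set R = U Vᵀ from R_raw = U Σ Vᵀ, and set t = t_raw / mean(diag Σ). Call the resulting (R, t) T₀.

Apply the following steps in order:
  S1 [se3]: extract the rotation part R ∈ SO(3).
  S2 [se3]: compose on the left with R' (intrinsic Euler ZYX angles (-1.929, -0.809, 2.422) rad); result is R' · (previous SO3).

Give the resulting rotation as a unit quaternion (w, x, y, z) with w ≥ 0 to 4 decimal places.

source (pnp_recover): camera pose = R=[0.9756 -0.2193 -0.0082; 0.1468 0.6243 0.7673; -0.1631 -0.7498 0.6413], t=(0.0001, 0.5000, 6.3095)
after S1 (rot_of_se3): [0.9756 -0.2193 -0.0082; 0.1468 0.6243 0.7673; -0.1631 -0.7498 0.6413]
after S2 (compose_so3): [-0.1831 0.3235 -0.9283; -0.4810 0.7941 0.3716; 0.8574 0.5146 0.0102]

rotation (quat) = (0.6366, 0.0561, -0.7013, -0.3159)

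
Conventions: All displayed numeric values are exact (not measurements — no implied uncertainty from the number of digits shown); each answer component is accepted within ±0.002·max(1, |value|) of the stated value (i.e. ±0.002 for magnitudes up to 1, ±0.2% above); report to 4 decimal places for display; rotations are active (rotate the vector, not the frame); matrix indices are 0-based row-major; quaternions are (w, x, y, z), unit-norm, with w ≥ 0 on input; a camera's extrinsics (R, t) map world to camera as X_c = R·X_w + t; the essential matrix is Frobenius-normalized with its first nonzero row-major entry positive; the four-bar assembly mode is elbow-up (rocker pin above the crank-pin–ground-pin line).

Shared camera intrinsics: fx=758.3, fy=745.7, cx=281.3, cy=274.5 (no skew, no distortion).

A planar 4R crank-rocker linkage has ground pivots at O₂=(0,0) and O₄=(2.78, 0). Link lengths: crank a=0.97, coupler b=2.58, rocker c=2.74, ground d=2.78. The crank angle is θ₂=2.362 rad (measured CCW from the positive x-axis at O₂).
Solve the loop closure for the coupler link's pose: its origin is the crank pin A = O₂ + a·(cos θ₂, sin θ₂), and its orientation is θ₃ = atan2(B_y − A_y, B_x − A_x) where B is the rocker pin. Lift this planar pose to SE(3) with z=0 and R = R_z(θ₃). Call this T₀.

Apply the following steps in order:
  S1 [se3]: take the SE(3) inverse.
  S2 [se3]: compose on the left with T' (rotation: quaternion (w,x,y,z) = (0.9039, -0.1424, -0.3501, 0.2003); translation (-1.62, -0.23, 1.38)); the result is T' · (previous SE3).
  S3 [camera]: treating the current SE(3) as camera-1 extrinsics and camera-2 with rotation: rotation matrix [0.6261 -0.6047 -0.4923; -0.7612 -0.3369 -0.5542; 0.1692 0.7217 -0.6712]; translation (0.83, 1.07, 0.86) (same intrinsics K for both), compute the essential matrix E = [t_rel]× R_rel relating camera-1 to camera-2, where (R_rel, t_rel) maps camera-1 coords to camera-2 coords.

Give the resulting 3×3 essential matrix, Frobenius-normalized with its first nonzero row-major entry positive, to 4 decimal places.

source (fourbar_fk): coupler pose = R=[0.7751 -0.6319 0.0000; 0.6319 0.7751 0.0000; 0.0000 0.0000 1.0000], t=(-0.6899, 0.6819, 0.0000)
after S1 (invert_se3): R=[0.7751 0.6319 0.0000; -0.6319 0.7751 0.0000; 0.0000 0.0000 1.0000], t=(0.1038, -0.9644, 0.0000)
after S2 (compose_se3): R=[0.6887 0.2229 -0.6900; -0.1976 0.9732 0.1172; 0.6976 0.0557 0.7143], t=(-1.2969, -1.0300, 1.8233)
after S3 (essential): [0.4283 0.3799 0.3903; 0.2479 -0.5099 0.0739; -0.2952 0.2861 -0.1549]

matrix = [0.4283 0.3799 0.3903; 0.2479 -0.5099 0.0739; -0.2952 0.2861 -0.1549]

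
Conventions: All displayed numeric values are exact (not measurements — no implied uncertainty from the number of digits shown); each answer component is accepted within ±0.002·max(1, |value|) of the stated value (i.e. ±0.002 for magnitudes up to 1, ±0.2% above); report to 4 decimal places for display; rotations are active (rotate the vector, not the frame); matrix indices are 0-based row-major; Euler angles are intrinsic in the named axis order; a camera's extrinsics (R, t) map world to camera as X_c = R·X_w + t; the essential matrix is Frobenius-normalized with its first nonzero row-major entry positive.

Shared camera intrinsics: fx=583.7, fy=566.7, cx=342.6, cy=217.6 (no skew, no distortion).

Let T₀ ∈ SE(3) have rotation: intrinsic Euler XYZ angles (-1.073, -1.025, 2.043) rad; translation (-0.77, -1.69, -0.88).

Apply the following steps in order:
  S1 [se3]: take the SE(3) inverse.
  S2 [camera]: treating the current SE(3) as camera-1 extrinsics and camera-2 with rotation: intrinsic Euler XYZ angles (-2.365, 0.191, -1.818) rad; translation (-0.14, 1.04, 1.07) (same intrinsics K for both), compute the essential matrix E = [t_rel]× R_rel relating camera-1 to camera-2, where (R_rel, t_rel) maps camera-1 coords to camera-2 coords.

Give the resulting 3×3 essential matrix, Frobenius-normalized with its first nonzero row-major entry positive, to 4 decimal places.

matrix = [0.1717 0.1345 0.1540; 0.3484 -0.5737 -0.2092; 0.5421 0.1744 0.3320]

after S1 (invert_se3): R=[-0.2361 0.0837 -0.9681; -0.4623 -0.8860 0.0362; -0.8547 0.4561 0.2479], t=(-0.8924, -1.8214, 0.3308)
after S2 (essential): [0.1717 0.1345 0.1540; 0.3484 -0.5737 -0.2092; 0.5421 0.1744 0.3320]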